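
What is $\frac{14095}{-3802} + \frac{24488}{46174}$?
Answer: $- \frac{278859577}{87776774} \approx -3.1769$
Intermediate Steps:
$\frac{14095}{-3802} + \frac{24488}{46174} = 14095 \left(- \frac{1}{3802}\right) + 24488 \cdot \frac{1}{46174} = - \frac{14095}{3802} + \frac{12244}{23087} = - \frac{278859577}{87776774}$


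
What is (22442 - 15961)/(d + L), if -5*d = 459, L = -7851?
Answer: -32405/39714 ≈ -0.81596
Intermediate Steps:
d = -459/5 (d = -⅕*459 = -459/5 ≈ -91.800)
(22442 - 15961)/(d + L) = (22442 - 15961)/(-459/5 - 7851) = 6481/(-39714/5) = 6481*(-5/39714) = -32405/39714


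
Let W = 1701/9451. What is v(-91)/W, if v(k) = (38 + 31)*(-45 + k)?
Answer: -29562728/567 ≈ -52139.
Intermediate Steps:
v(k) = -3105 + 69*k (v(k) = 69*(-45 + k) = -3105 + 69*k)
W = 1701/9451 (W = 1701*(1/9451) = 1701/9451 ≈ 0.17998)
v(-91)/W = (-3105 + 69*(-91))/(1701/9451) = (-3105 - 6279)*(9451/1701) = -9384*9451/1701 = -29562728/567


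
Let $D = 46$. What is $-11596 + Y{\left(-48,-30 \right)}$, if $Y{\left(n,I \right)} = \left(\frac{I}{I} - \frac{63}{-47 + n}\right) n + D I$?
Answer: $- \frac{1240304}{95} \approx -13056.0$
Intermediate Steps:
$Y{\left(n,I \right)} = 46 I + n \left(1 - \frac{63}{-47 + n}\right)$ ($Y{\left(n,I \right)} = \left(\frac{I}{I} - \frac{63}{-47 + n}\right) n + 46 I = \left(1 - \frac{63}{-47 + n}\right) n + 46 I = n \left(1 - \frac{63}{-47 + n}\right) + 46 I = 46 I + n \left(1 - \frac{63}{-47 + n}\right)$)
$-11596 + Y{\left(-48,-30 \right)} = -11596 + \frac{\left(-48\right)^{2} - -64860 - -5280 + 46 \left(-30\right) \left(-48\right)}{-47 - 48} = -11596 + \frac{2304 + 64860 + 5280 + 66240}{-95} = -11596 - \frac{138684}{95} = - \frac{1240304}{95}$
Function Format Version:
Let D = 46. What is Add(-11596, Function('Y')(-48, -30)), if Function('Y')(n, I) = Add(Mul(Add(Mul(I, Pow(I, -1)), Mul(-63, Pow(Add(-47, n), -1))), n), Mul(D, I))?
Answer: Rational(-1240304, 95) ≈ -13056.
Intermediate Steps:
Function('Y')(n, I) = Add(Mul(46, I), Mul(n, Add(1, Mul(-63, Pow(Add(-47, n), -1))))) (Function('Y')(n, I) = Add(Mul(Add(Mul(I, Pow(I, -1)), Mul(-63, Pow(Add(-47, n), -1))), n), Mul(46, I)) = Add(Mul(Add(1, Mul(-63, Pow(Add(-47, n), -1))), n), Mul(46, I)) = Add(Mul(n, Add(1, Mul(-63, Pow(Add(-47, n), -1)))), Mul(46, I)) = Add(Mul(46, I), Mul(n, Add(1, Mul(-63, Pow(Add(-47, n), -1))))))
Add(-11596, Function('Y')(-48, -30)) = Add(-11596, Mul(Pow(Add(-47, -48), -1), Add(Pow(-48, 2), Mul(-2162, -30), Mul(-110, -48), Mul(46, -30, -48)))) = Add(-11596, Mul(Pow(-95, -1), Add(2304, 64860, 5280, 66240))) = Add(-11596, Mul(Rational(-1, 95), 138684)) = Add(-11596, Rational(-138684, 95)) = Rational(-1240304, 95)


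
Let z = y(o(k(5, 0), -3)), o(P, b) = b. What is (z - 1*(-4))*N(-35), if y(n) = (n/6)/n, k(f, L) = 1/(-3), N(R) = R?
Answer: -875/6 ≈ -145.83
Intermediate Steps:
k(f, L) = -⅓
y(n) = ⅙ (y(n) = (n*(⅙))/n = (n/6)/n = ⅙)
z = ⅙ ≈ 0.16667
(z - 1*(-4))*N(-35) = (⅙ - 1*(-4))*(-35) = (⅙ + 4)*(-35) = (25/6)*(-35) = -875/6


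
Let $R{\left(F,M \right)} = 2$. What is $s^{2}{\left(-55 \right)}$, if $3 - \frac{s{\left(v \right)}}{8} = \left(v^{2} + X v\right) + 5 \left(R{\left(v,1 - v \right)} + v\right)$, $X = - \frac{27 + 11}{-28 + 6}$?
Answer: $453519616$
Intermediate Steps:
$X = \frac{19}{11}$ ($X = - \frac{38}{-22} = - \frac{38 \left(-1\right)}{22} = \left(-1\right) \left(- \frac{19}{11}\right) = \frac{19}{11} \approx 1.7273$)
$s{\left(v \right)} = -56 - 8 v^{2} - \frac{592 v}{11}$ ($s{\left(v \right)} = 24 - 8 \left(\left(v^{2} + \frac{19 v}{11}\right) + 5 \left(2 + v\right)\right) = 24 - 8 \left(\left(v^{2} + \frac{19 v}{11}\right) + \left(10 + 5 v\right)\right) = 24 - 8 \left(10 + v^{2} + \frac{74 v}{11}\right) = 24 - \left(80 + 8 v^{2} + \frac{592 v}{11}\right) = -56 - 8 v^{2} - \frac{592 v}{11}$)
$s^{2}{\left(-55 \right)} = \left(-56 - 8 \left(-55\right)^{2} - -2960\right)^{2} = \left(-56 - 24200 + 2960\right)^{2} = \left(-21296\right)^{2} = 453519616$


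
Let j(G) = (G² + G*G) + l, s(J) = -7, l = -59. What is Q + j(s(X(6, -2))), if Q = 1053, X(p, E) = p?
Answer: 1092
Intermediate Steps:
j(G) = -59 + 2*G² (j(G) = (G² + G*G) - 59 = (G² + G²) - 59 = 2*G² - 59 = -59 + 2*G²)
Q + j(s(X(6, -2))) = 1053 + (-59 + 2*(-7)²) = 1053 + (-59 + 2*49) = 1053 + (-59 + 98) = 1053 + 39 = 1092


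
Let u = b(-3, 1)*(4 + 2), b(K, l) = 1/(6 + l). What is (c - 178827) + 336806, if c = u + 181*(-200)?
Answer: 852459/7 ≈ 1.2178e+5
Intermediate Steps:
u = 6/7 (u = (4 + 2)/(6 + 1) = 6/7 ≈ 0.85714)
c = -253394/7 (c = 6/7 + 181*(-200) = 6/7 - 36200 = -253394/7 ≈ -36199.)
(c - 178827) + 336806 = (-253394/7 - 178827) + 336806 = -1505183/7 + 336806 = 852459/7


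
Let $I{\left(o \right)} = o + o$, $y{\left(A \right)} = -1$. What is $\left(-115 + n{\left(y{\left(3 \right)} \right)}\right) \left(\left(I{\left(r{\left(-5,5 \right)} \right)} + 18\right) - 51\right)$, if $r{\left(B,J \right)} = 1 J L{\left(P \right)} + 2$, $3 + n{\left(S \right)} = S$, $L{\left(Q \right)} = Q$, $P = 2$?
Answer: $1071$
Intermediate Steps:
$n{\left(S \right)} = -3 + S$
$r{\left(B,J \right)} = 2 + 2 J$ ($r{\left(B,J \right)} = 1 J 2 + 2 = J 2 + 2 = 2 J + 2 = 2 + 2 J$)
$I{\left(o \right)} = 2 o$
$\left(-115 + n{\left(y{\left(3 \right)} \right)}\right) \left(\left(I{\left(r{\left(-5,5 \right)} \right)} + 18\right) - 51\right) = \left(-115 - 4\right) \left(\left(2 \left(2 + 2 \cdot 5\right) + 18\right) - 51\right) = \left(-115 - 4\right) \left(\left(2 \left(2 + 10\right) + 18\right) - 51\right) = - 119 \left(\left(2 \cdot 12 + 18\right) - 51\right) = - 119 \left(\left(24 + 18\right) - 51\right) = - 119 \left(42 - 51\right) = \left(-119\right) \left(-9\right) = 1071$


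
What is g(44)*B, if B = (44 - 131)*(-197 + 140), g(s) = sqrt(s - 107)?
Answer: 14877*I*sqrt(7) ≈ 39361.0*I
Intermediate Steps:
g(s) = sqrt(-107 + s)
B = 4959 (B = -87*(-57) = 4959)
g(44)*B = sqrt(-107 + 44)*4959 = sqrt(-63)*4959 = (3*I*sqrt(7))*4959 = 14877*I*sqrt(7)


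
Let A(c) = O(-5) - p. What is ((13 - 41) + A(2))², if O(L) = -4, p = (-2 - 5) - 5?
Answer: 400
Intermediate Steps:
p = -12 (p = -7 - 5 = -12)
A(c) = 8 (A(c) = -4 - 1*(-12) = -4 + 12 = 8)
((13 - 41) + A(2))² = ((13 - 41) + 8)² = (-28 + 8)² = (-20)² = 400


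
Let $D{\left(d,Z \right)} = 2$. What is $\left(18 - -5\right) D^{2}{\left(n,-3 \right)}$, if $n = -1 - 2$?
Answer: $92$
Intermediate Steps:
$n = -3$ ($n = -1 - 2 = -3$)
$\left(18 - -5\right) D^{2}{\left(n,-3 \right)} = \left(18 - -5\right) 2^{2} = \left(18 + 5\right) 4 = 23 \cdot 4 = 92$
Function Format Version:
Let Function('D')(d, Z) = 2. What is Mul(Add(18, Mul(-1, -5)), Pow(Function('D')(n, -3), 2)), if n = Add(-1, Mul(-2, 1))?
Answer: 92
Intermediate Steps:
n = -3 (n = Add(-1, -2) = -3)
Mul(Add(18, Mul(-1, -5)), Pow(Function('D')(n, -3), 2)) = Mul(Add(18, Mul(-1, -5)), Pow(2, 2)) = Mul(Add(18, 5), 4) = Mul(23, 4) = 92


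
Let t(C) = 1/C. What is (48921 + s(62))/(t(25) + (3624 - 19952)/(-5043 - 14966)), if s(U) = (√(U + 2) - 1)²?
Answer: 24496018250/428209 ≈ 57206.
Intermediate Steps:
s(U) = (-1 + √(2 + U))² (s(U) = (√(2 + U) - 1)² = (-1 + √(2 + U))²)
(48921 + s(62))/(t(25) + (3624 - 19952)/(-5043 - 14966)) = (48921 + (-1 + √(2 + 62))²)/(1/25 + (3624 - 19952)/(-5043 - 14966)) = (48921 + (-1 + √64)²)/(1/25 - 16328/(-20009)) = (48921 + (-1 + 8)²)/(1/25 - 16328*(-1/20009)) = (48921 + 7²)/(1/25 + 16328/20009) = (48921 + 49)/(428209/500225) = 48970*(500225/428209) = 24496018250/428209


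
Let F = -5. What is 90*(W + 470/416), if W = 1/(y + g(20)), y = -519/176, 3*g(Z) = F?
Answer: 20829195/253448 ≈ 82.183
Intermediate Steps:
g(Z) = -5/3 (g(Z) = (⅓)*(-5) = -5/3)
y = -519/176 ≈ -2.9489
W = -528/2437 (W = 1/(-519/176 - 5/3) = 1/(-2437/528) = -528/2437 ≈ -0.21666)
90*(W + 470/416) = 90*(-528/2437 + 470/416) = 90*(-528/2437 + 470*(1/416)) = 90*(-528/2437 + 235/208) = 90*(462871/506896) = 20829195/253448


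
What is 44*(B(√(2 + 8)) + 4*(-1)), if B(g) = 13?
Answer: 396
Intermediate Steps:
44*(B(√(2 + 8)) + 4*(-1)) = 44*(13 + 4*(-1)) = 44*(13 - 4) = 44*9 = 396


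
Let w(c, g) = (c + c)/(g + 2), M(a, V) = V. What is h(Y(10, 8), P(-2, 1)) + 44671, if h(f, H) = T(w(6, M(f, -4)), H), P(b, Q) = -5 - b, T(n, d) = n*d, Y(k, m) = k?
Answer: 44689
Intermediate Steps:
w(c, g) = 2*c/(2 + g) (w(c, g) = (2*c)/(2 + g) = 2*c/(2 + g))
T(n, d) = d*n
h(f, H) = -6*H (h(f, H) = H*(2*6/(2 - 4)) = H*(2*6/(-2)) = H*(2*6*(-½)) = H*(-6) = -6*H)
h(Y(10, 8), P(-2, 1)) + 44671 = -6*(-5 - 1*(-2)) + 44671 = -6*(-5 + 2) + 44671 = -6*(-3) + 44671 = 18 + 44671 = 44689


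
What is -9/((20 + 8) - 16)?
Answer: -¾ ≈ -0.75000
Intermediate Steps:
-9/((20 + 8) - 16) = -9/(28 - 16) = -9/12 = -9*1/12 = -¾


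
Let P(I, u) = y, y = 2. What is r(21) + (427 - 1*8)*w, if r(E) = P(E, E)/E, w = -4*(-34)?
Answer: 1196666/21 ≈ 56984.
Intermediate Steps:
P(I, u) = 2
w = 136
r(E) = 2/E
r(21) + (427 - 1*8)*w = 2/21 + (427 - 1*8)*136 = 2*(1/21) + (427 - 8)*136 = 2/21 + 419*136 = 2/21 + 56984 = 1196666/21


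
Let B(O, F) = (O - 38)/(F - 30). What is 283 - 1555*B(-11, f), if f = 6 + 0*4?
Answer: -69403/24 ≈ -2891.8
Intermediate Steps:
f = 6 (f = 6 + 0 = 6)
B(O, F) = (-38 + O)/(-30 + F)
283 - 1555*B(-11, f) = 283 - 1555*(-38 - 11)/(-30 + 6) = 283 - 1555*(-49)/(-24) = 283 - (-1555)*(-49)/24 = 283 - 1555*49/24 = 283 - 76195/24 = -69403/24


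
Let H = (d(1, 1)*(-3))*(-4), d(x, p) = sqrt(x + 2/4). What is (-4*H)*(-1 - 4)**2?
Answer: -600*sqrt(6) ≈ -1469.7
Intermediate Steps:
d(x, p) = sqrt(1/2 + x) (d(x, p) = sqrt(x + 2*(1/4)) = sqrt(x + 1/2) = sqrt(1/2 + x))
H = 6*sqrt(6) (H = ((sqrt(2 + 4*1)/2)*(-3))*(-4) = ((sqrt(2 + 4)/2)*(-3))*(-4) = ((sqrt(6)/2)*(-3))*(-4) = -3*sqrt(6)/2*(-4) = 6*sqrt(6) ≈ 14.697)
(-4*H)*(-1 - 4)**2 = (-24*sqrt(6))*(-1 - 4)**2 = -24*sqrt(6)*(-5)**2 = -24*sqrt(6)*25 = -600*sqrt(6)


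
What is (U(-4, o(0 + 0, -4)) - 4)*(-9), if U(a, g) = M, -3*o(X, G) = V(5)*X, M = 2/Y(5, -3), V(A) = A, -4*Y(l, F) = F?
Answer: 12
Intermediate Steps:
Y(l, F) = -F/4
M = 8/3 (M = 2/((-¼*(-3))) = 2/(¾) = 2*(4/3) = 8/3 ≈ 2.6667)
o(X, G) = -5*X/3
U(a, g) = 8/3
(U(-4, o(0 + 0, -4)) - 4)*(-9) = (8/3 - 4)*(-9) = -4/3*(-9) = 12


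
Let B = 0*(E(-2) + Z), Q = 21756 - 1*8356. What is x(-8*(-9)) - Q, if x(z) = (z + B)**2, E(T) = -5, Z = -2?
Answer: -8216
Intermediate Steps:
Q = 13400 (Q = 21756 - 8356 = 13400)
B = 0 (B = 0*(-5 - 2) = 0*(-7) = 0)
x(z) = z**2 (x(z) = (z + 0)**2 = z**2)
x(-8*(-9)) - Q = (-8*(-9))**2 - 1*13400 = 72**2 - 13400 = 5184 - 13400 = -8216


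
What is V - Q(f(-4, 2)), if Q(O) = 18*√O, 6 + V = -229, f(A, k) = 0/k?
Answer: -235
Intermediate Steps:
f(A, k) = 0
V = -235 (V = -6 - 229 = -235)
V - Q(f(-4, 2)) = -235 - 18*√0 = -235 - 18*0 = -235 - 1*0 = -235 + 0 = -235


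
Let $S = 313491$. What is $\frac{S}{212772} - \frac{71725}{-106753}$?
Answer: $\frac{16242392141}{7571349772} \approx 2.1452$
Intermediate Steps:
$\frac{S}{212772} - \frac{71725}{-106753} = \frac{313491}{212772} - \frac{71725}{-106753} = 313491 \cdot \frac{1}{212772} - - \frac{71725}{106753} = \frac{104497}{70924} + \frac{71725}{106753} = \frac{16242392141}{7571349772}$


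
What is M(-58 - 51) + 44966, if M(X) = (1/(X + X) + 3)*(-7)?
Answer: 9798017/218 ≈ 44945.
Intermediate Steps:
M(X) = -21 - 7/(2*X) (M(X) = (1/(2*X) + 3)*(-7) = (3 + 1/(2*X))*(-7) = -21 - 7/(2*X))
M(-58 - 51) + 44966 = (-21 - 7/(2*(-58 - 51))) + 44966 = (-21 - 7/2/(-109)) + 44966 = (-21 - 7/2*(-1/109)) + 44966 = (-21 + 7/218) + 44966 = -4571/218 + 44966 = 9798017/218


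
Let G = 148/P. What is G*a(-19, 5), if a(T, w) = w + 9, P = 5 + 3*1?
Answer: 259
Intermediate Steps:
P = 8 (P = 5 + 3 = 8)
a(T, w) = 9 + w
G = 37/2 (G = 148/8 = 148*(1/8) = 37/2 ≈ 18.500)
G*a(-19, 5) = 37*(9 + 5)/2 = (37/2)*14 = 259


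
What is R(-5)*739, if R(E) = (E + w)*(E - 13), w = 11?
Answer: -79812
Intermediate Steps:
R(E) = (-13 + E)*(11 + E) (R(E) = (E + 11)*(E - 13) = (11 + E)*(-13 + E) = (-13 + E)*(11 + E))
R(-5)*739 = (-143 + (-5)² - 2*(-5))*739 = (-143 + 25 + 10)*739 = -108*739 = -79812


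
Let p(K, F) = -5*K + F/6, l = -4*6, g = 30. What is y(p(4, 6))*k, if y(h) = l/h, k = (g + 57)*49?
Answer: 102312/19 ≈ 5384.8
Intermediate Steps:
l = -24
p(K, F) = -5*K + F/6 (p(K, F) = -5*K + F*(⅙) = -5*K + F/6)
k = 4263 (k = (30 + 57)*49 = 87*49 = 4263)
y(h) = -24/h
y(p(4, 6))*k = -24/(-5*4 + (⅙)*6)*4263 = -24/(-20 + 1)*4263 = -24/(-19)*4263 = -24*(-1/19)*4263 = (24/19)*4263 = 102312/19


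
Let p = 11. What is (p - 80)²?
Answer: 4761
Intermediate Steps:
(p - 80)² = (11 - 80)² = (-69)² = 4761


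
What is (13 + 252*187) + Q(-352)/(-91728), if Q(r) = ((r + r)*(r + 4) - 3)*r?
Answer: 30625131/637 ≈ 48077.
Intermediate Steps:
Q(r) = r*(-3 + 2*r*(4 + r)) (Q(r) = ((2*r)*(4 + r) - 3)*r = (2*r*(4 + r) - 3)*r = (-3 + 2*r*(4 + r))*r = r*(-3 + 2*r*(4 + r)))
(13 + 252*187) + Q(-352)/(-91728) = (13 + 252*187) - 352*(-3 + 2*(-352)² + 8*(-352))/(-91728) = (13 + 47124) - 352*(-3 + 2*123904 - 2816)*(-1/91728) = 47137 - 352*(-3 + 247808 - 2816)*(-1/91728) = 47137 - 352*244989*(-1/91728) = 47137 - 86236128*(-1/91728) = 47137 + 598862/637 = 30625131/637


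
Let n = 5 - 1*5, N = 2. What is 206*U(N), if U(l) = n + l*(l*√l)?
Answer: 824*√2 ≈ 1165.3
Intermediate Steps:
n = 0 (n = 5 - 5 = 0)
U(l) = l^(5/2) (U(l) = 0 + l*(l*√l) = 0 + l*l^(3/2) = 0 + l^(5/2) = l^(5/2))
206*U(N) = 206*2^(5/2) = 206*(4*√2) = 824*√2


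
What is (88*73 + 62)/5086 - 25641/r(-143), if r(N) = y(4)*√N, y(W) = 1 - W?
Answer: 3243/2543 - 777*I*√143/13 ≈ 1.2753 - 714.74*I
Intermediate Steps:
r(N) = -3*√N (r(N) = (1 - 1*4)*√N = (1 - 4)*√N = -3*√N)
(88*73 + 62)/5086 - 25641/r(-143) = (88*73 + 62)/5086 - 25641*I*√143/429 = (6424 + 62)*(1/5086) - 25641*I*√143/429 = 6486*(1/5086) - 25641*I*√143/429 = 3243/2543 - 777*I*√143/13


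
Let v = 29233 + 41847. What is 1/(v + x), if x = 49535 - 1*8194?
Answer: 1/112421 ≈ 8.8951e-6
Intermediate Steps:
v = 71080
x = 41341 (x = 49535 - 8194 = 41341)
1/(v + x) = 1/(71080 + 41341) = 1/112421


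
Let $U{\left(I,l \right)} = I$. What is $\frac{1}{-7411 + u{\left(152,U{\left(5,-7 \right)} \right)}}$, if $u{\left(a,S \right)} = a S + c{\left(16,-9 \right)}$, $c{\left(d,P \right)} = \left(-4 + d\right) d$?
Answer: $- \frac{1}{6459} \approx -0.00015482$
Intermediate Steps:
$c{\left(d,P \right)} = d \left(-4 + d\right)$
$u{\left(a,S \right)} = 192 + S a$ ($u{\left(a,S \right)} = a S + 16 \left(-4 + 16\right) = S a + 16 \cdot 12 = S a + 192 = 192 + S a$)
$\frac{1}{-7411 + u{\left(152,U{\left(5,-7 \right)} \right)}} = \frac{1}{-7411 + \left(192 + 5 \cdot 152\right)} = \frac{1}{-7411 + \left(192 + 760\right)} = \frac{1}{-7411 + 952} = \frac{1}{-6459} = - \frac{1}{6459}$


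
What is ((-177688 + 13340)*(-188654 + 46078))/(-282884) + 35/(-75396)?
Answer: -63095898119941/761725788 ≈ -82833.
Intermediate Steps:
((-177688 + 13340)*(-188654 + 46078))/(-282884) + 35/(-75396) = -164348*(-142576)*(-1/282884) + 35*(-1/75396) = 23432080448*(-1/282884) - 35/75396 = -836860016/10103 - 35/75396 = -63095898119941/761725788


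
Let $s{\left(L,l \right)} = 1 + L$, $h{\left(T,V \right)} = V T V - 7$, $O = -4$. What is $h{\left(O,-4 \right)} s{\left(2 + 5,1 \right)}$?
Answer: $-568$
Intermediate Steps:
$h{\left(T,V \right)} = -7 + T V^{2}$ ($h{\left(T,V \right)} = T V V - 7 = T V^{2} - 7 = -7 + T V^{2}$)
$h{\left(O,-4 \right)} s{\left(2 + 5,1 \right)} = \left(-7 - 4 \left(-4\right)^{2}\right) \left(1 + \left(2 + 5\right)\right) = \left(-7 - 64\right) \left(1 + 7\right) = \left(-7 - 64\right) 8 = \left(-71\right) 8 = -568$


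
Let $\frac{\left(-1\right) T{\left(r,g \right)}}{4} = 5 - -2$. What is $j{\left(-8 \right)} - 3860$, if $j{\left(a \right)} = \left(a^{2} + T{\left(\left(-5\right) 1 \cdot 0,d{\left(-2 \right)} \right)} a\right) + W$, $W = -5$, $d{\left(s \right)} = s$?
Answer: $-3577$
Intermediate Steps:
$T{\left(r,g \right)} = -28$ ($T{\left(r,g \right)} = - 4 \left(5 - -2\right) = - 4 \left(5 + 2\right) = \left(-4\right) 7 = -28$)
$j{\left(a \right)} = -5 + a^{2} - 28 a$ ($j{\left(a \right)} = \left(a^{2} - 28 a\right) - 5 = -5 + a^{2} - 28 a$)
$j{\left(-8 \right)} - 3860 = \left(-5 + \left(-8\right)^{2} - -224\right) - 3860 = \left(-5 + 64 + 224\right) - 3860 = 283 - 3860 = -3577$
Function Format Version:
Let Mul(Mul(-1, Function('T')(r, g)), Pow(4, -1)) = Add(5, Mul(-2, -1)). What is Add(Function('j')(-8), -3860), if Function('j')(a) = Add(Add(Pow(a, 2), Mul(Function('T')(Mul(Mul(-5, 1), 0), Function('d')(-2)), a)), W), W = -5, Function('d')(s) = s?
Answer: -3577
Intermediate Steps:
Function('T')(r, g) = -28 (Function('T')(r, g) = Mul(-4, Add(5, Mul(-2, -1))) = Mul(-4, Add(5, 2)) = Mul(-4, 7) = -28)
Function('j')(a) = Add(-5, Pow(a, 2), Mul(-28, a)) (Function('j')(a) = Add(Add(Pow(a, 2), Mul(-28, a)), -5) = Add(-5, Pow(a, 2), Mul(-28, a)))
Add(Function('j')(-8), -3860) = Add(Add(-5, Pow(-8, 2), Mul(-28, -8)), -3860) = Add(Add(-5, 64, 224), -3860) = Add(283, -3860) = -3577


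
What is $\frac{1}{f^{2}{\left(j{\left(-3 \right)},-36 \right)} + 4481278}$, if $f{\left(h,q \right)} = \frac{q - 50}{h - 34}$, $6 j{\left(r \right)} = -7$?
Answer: $\frac{44521}{199511244094} \approx 2.2315 \cdot 10^{-7}$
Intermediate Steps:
$j{\left(r \right)} = - \frac{7}{6}$ ($j{\left(r \right)} = \frac{1}{6} \left(-7\right) = - \frac{7}{6}$)
$f{\left(h,q \right)} = \frac{-50 + q}{-34 + h}$
$\frac{1}{f^{2}{\left(j{\left(-3 \right)},-36 \right)} + 4481278} = \frac{1}{\left(\frac{-50 - 36}{-34 - \frac{7}{6}}\right)^{2} + 4481278} = \frac{1}{\left(\frac{1}{- \frac{211}{6}} \left(-86\right)\right)^{2} + 4481278} = \frac{1}{\left(\left(- \frac{6}{211}\right) \left(-86\right)\right)^{2} + 4481278} = \frac{1}{\left(\frac{516}{211}\right)^{2} + 4481278} = \frac{1}{\frac{266256}{44521} + 4481278} = \frac{1}{\frac{199511244094}{44521}} = \frac{44521}{199511244094}$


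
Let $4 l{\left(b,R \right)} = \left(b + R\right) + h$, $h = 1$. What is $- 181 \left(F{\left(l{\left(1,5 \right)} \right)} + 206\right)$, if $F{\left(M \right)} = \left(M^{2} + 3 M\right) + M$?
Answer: $- \frac{625717}{16} \approx -39107.0$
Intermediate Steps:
$l{\left(b,R \right)} = \frac{1}{4} + \frac{R}{4} + \frac{b}{4}$ ($l{\left(b,R \right)} = \frac{\left(b + R\right) + 1}{4} = \frac{\left(R + b\right) + 1}{4} = \frac{1 + R + b}{4} = \frac{1}{4} + \frac{R}{4} + \frac{b}{4}$)
$F{\left(M \right)} = M^{2} + 4 M$
$- 181 \left(F{\left(l{\left(1,5 \right)} \right)} + 206\right) = - 181 \left(\left(\frac{1}{4} + \frac{1}{4} \cdot 5 + \frac{1}{4} \cdot 1\right) \left(4 + \left(\frac{1}{4} + \frac{1}{4} \cdot 5 + \frac{1}{4} \cdot 1\right)\right) + 206\right) = - 181 \left(\left(\frac{1}{4} + \frac{5}{4} + \frac{1}{4}\right) \left(4 + \left(\frac{1}{4} + \frac{5}{4} + \frac{1}{4}\right)\right) + 206\right) = - 181 \left(\frac{7 \left(4 + \frac{7}{4}\right)}{4} + 206\right) = - 181 \left(\frac{7}{4} \cdot \frac{23}{4} + 206\right) = - 181 \left(\frac{161}{16} + 206\right) = \left(-181\right) \frac{3457}{16} = - \frac{625717}{16}$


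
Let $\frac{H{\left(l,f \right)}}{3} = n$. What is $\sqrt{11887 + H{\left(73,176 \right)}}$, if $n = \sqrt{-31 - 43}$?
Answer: $\sqrt{11887 + 3 i \sqrt{74}} \approx 109.03 + 0.118 i$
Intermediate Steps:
$n = i \sqrt{74}$ ($n = \sqrt{-74} = i \sqrt{74} \approx 8.6023 i$)
$H{\left(l,f \right)} = 3 i \sqrt{74}$
$\sqrt{11887 + H{\left(73,176 \right)}} = \sqrt{11887 + 3 i \sqrt{74}}$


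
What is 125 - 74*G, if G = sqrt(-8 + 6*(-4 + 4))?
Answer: 125 - 148*I*sqrt(2) ≈ 125.0 - 209.3*I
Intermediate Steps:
G = 2*I*sqrt(2) (G = sqrt(-8 + 6*0) = sqrt(-8 + 0) = sqrt(-8) = 2*I*sqrt(2) ≈ 2.8284*I)
125 - 74*G = 125 - 148*I*sqrt(2)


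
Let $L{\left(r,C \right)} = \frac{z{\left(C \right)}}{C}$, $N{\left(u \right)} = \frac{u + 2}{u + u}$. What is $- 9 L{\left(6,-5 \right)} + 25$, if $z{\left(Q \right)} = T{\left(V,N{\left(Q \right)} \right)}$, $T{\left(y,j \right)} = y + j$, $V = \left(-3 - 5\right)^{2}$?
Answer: $\frac{7037}{50} \approx 140.74$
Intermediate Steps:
$N{\left(u \right)} = \frac{2 + u}{2 u}$
$V = 64$ ($V = \left(-8\right)^{2} = 64$)
$T{\left(y,j \right)} = j + y$
$z{\left(Q \right)} = 64 + \frac{2 + Q}{2 Q}$ ($z{\left(Q \right)} = \frac{2 + Q}{2 Q} + 64 = 64 + \frac{2 + Q}{2 Q}$)
$L{\left(r,C \right)} = \frac{\frac{129}{2} + \frac{1}{C}}{C}$
$- 9 L{\left(6,-5 \right)} + 25 = - 9 \frac{2 + 129 \left(-5\right)}{2 \cdot 25} + 25 = - 9 \cdot \frac{1}{2} \cdot \frac{1}{25} \left(2 - 645\right) + 25 = - 9 \cdot \frac{1}{2} \cdot \frac{1}{25} \left(-643\right) + 25 = \left(-9\right) \left(- \frac{643}{50}\right) + 25 = \frac{5787}{50} + 25 = \frac{7037}{50}$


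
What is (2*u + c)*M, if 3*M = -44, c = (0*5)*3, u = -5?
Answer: 440/3 ≈ 146.67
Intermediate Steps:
c = 0 (c = 0*3 = 0)
M = -44/3 (M = (⅓)*(-44) = -44/3 ≈ -14.667)
(2*u + c)*M = (2*(-5) + 0)*(-44/3) = (-10 + 0)*(-44/3) = -10*(-44/3) = 440/3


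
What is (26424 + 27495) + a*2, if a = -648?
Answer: 52623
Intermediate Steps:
(26424 + 27495) + a*2 = (26424 + 27495) - 648*2 = 53919 - 1296 = 52623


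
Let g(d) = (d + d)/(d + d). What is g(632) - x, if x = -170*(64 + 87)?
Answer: 25671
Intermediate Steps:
x = -25670 (x = -170*151 = -25670)
g(d) = 1 (g(d) = (2*d)/((2*d)) = (2*d)*(1/(2*d)) = 1)
g(632) - x = 1 - 1*(-25670) = 1 + 25670 = 25671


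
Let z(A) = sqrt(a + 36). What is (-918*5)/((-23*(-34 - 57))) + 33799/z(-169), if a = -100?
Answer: -4590/2093 - 33799*I/8 ≈ -2.193 - 4224.9*I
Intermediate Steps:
z(A) = 8*I (z(A) = sqrt(-100 + 36) = sqrt(-64) = 8*I)
(-918*5)/((-23*(-34 - 57))) + 33799/z(-169) = (-918*5)/((-23*(-34 - 57))) + 33799/((8*I)) = -4590/((-23*(-91))) + 33799*(-I/8) = -4590/2093 - 33799*I/8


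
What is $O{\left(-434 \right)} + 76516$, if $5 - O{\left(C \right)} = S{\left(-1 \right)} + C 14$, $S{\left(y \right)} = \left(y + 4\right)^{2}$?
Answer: $82588$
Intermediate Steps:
$S{\left(y \right)} = \left(4 + y\right)^{2}$
$O{\left(C \right)} = -4 - 14 C$ ($O{\left(C \right)} = 5 - \left(\left(4 - 1\right)^{2} + C 14\right) = 5 - \left(3^{2} + 14 C\right) = 5 - \left(9 + 14 C\right) = -4 - 14 C$)
$O{\left(-434 \right)} + 76516 = \left(-4 - -6076\right) + 76516 = \left(-4 + 6076\right) + 76516 = 6072 + 76516 = 82588$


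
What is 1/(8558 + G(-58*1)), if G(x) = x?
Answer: 1/8500 ≈ 0.00011765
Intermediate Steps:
1/(8558 + G(-58*1)) = 1/(8558 - 58*1) = 1/(8558 - 58) = 1/8500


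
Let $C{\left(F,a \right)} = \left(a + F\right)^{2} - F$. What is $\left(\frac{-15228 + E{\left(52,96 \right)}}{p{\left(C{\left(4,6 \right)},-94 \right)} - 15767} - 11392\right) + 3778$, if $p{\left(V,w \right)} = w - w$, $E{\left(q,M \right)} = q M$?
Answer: $- \frac{120039702}{15767} \approx -7613.4$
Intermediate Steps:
$C{\left(F,a \right)} = \left(F + a\right)^{2} - F$
$E{\left(q,M \right)} = M q$
$p{\left(V,w \right)} = 0$
$\left(\frac{-15228 + E{\left(52,96 \right)}}{p{\left(C{\left(4,6 \right)},-94 \right)} - 15767} - 11392\right) + 3778 = \left(\frac{-15228 + 96 \cdot 52}{0 - 15767} - 11392\right) + 3778 = \left(\frac{-15228 + 4992}{-15767} - 11392\right) + 3778 = \left(\left(-10236\right) \left(- \frac{1}{15767}\right) - 11392\right) + 3778 = \left(\frac{10236}{15767} - 11392\right) + 3778 = - \frac{179607428}{15767} + 3778 = - \frac{120039702}{15767}$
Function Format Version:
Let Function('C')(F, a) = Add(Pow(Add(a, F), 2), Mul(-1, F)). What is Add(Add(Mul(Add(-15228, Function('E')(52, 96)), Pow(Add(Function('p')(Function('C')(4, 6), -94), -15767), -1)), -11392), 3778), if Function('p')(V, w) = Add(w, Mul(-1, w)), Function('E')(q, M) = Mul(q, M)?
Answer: Rational(-120039702, 15767) ≈ -7613.4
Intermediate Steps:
Function('C')(F, a) = Add(Pow(Add(F, a), 2), Mul(-1, F))
Function('E')(q, M) = Mul(M, q)
Function('p')(V, w) = 0
Add(Add(Mul(Add(-15228, Function('E')(52, 96)), Pow(Add(Function('p')(Function('C')(4, 6), -94), -15767), -1)), -11392), 3778) = Add(Add(Mul(Add(-15228, Mul(96, 52)), Pow(Add(0, -15767), -1)), -11392), 3778) = Add(Add(Mul(Add(-15228, 4992), Pow(-15767, -1)), -11392), 3778) = Add(Add(Mul(-10236, Rational(-1, 15767)), -11392), 3778) = Add(Add(Rational(10236, 15767), -11392), 3778) = Add(Rational(-179607428, 15767), 3778) = Rational(-120039702, 15767)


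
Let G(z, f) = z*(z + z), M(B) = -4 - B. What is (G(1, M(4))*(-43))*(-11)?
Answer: 946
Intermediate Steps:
G(z, f) = 2*z² (G(z, f) = z*(2*z) = 2*z²)
(G(1, M(4))*(-43))*(-11) = ((2*1²)*(-43))*(-11) = ((2*1)*(-43))*(-11) = (2*(-43))*(-11) = -86*(-11) = 946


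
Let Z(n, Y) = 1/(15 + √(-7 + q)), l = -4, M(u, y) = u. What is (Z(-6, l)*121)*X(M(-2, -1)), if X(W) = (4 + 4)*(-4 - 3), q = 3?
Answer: -101640/229 + 13552*I/229 ≈ -443.84 + 59.179*I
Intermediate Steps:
X(W) = -56 (X(W) = 8*(-7) = -56)
Z(n, Y) = (15 - 2*I)/229 (Z(n, Y) = 1/(15 + √(-7 + 3)) = 1/(15 + √(-4)) = 1/(15 + 2*I) = (15 - 2*I)/229)
(Z(-6, l)*121)*X(M(-2, -1)) = ((15/229 - 2*I/229)*121)*(-56) = (1815/229 - 242*I/229)*(-56) = -101640/229 + 13552*I/229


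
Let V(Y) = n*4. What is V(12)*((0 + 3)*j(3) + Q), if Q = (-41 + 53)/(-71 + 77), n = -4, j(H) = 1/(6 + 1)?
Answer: -272/7 ≈ -38.857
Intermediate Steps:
j(H) = ⅐ (j(H) = 1/7 = ⅐)
V(Y) = -16 (V(Y) = -4*4 = -16)
Q = 2 (Q = 12/6 = 12*(⅙) = 2)
V(12)*((0 + 3)*j(3) + Q) = -16*((0 + 3)*(⅐) + 2) = -16*(3*(⅐) + 2) = -16*(3/7 + 2) = -16*17/7 = -272/7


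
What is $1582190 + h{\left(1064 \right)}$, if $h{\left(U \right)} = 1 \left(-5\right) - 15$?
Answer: $1582170$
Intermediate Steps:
$h{\left(U \right)} = -20$ ($h{\left(U \right)} = -5 - 15 = -20$)
$1582190 + h{\left(1064 \right)} = 1582190 - 20 = 1582170$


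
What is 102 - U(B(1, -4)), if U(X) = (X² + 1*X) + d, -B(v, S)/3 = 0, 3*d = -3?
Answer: 103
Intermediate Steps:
d = -1 (d = (⅓)*(-3) = -1)
B(v, S) = 0 (B(v, S) = -3*0 = 0)
U(X) = -1 + X + X² (U(X) = (X² + 1*X) - 1 = (X² + X) - 1 = (X + X²) - 1 = -1 + X + X²)
102 - U(B(1, -4)) = 102 - (-1 + 0 + 0²) = 102 - (-1 + 0 + 0) = 102 - 1*(-1) = 102 + 1 = 103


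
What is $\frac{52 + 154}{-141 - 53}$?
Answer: $- \frac{103}{97} \approx -1.0619$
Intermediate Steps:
$\frac{52 + 154}{-141 - 53} = \frac{1}{-194} \cdot 206 = \left(- \frac{1}{194}\right) 206 = - \frac{103}{97}$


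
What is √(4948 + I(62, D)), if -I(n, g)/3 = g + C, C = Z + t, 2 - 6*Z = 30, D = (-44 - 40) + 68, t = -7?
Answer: 3*√559 ≈ 70.930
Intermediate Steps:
D = -16 (D = -84 + 68 = -16)
Z = -14/3 (Z = ⅓ - ⅙*30 = ⅓ - 5 = -14/3 ≈ -4.6667)
C = -35/3 (C = -14/3 - 7 = -35/3 ≈ -11.667)
I(n, g) = 35 - 3*g (I(n, g) = -3*(g - 35/3) = -3*(-35/3 + g) = 35 - 3*g)
√(4948 + I(62, D)) = √(4948 + (35 - 3*(-16))) = √(4948 + (35 + 48)) = √(4948 + 83) = √5031 = 3*√559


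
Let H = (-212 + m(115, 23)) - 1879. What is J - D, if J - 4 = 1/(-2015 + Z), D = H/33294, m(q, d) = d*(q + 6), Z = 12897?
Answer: 720862091/181152654 ≈ 3.9793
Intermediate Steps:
m(q, d) = d*(6 + q)
H = 692 (H = (-212 + 23*(6 + 115)) - 1879 = (-212 + 23*121) - 1879 = (-212 + 2783) - 1879 = 2571 - 1879 = 692)
D = 346/16647 (D = 692/33294 = 692*(1/33294) = 346/16647 ≈ 0.020785)
J = 43529/10882 (J = 4 + 1/(-2015 + 12897) = 4 + 1/10882 = 43529/10882 ≈ 4.0001)
J - D = 43529/10882 - 1*346/16647 = 43529/10882 - 346/16647 = 720862091/181152654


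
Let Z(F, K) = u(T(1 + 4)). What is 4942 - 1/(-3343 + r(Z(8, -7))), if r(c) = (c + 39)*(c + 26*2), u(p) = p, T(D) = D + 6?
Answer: 953807/193 ≈ 4942.0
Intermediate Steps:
T(D) = 6 + D
Z(F, K) = 11 (Z(F, K) = 6 + (1 + 4) = 6 + 5 = 11)
r(c) = (39 + c)*(52 + c) (r(c) = (39 + c)*(c + 52) = (39 + c)*(52 + c))
4942 - 1/(-3343 + r(Z(8, -7))) = 4942 - 1/(-3343 + (2028 + 11² + 91*11)) = 4942 - 1/(-3343 + (2028 + 121 + 1001)) = 4942 - 1/(-3343 + 3150) = 4942 - 1/(-193) = 4942 - 1*(-1/193) = 4942 + 1/193 = 953807/193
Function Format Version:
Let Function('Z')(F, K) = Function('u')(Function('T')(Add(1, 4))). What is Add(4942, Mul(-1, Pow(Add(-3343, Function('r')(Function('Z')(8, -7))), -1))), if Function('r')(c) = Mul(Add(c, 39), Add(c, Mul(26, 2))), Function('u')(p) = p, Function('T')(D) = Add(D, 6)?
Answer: Rational(953807, 193) ≈ 4942.0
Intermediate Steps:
Function('T')(D) = Add(6, D)
Function('Z')(F, K) = 11 (Function('Z')(F, K) = Add(6, Add(1, 4)) = Add(6, 5) = 11)
Function('r')(c) = Mul(Add(39, c), Add(52, c)) (Function('r')(c) = Mul(Add(39, c), Add(c, 52)) = Mul(Add(39, c), Add(52, c)))
Add(4942, Mul(-1, Pow(Add(-3343, Function('r')(Function('Z')(8, -7))), -1))) = Add(4942, Mul(-1, Pow(Add(-3343, Add(2028, Pow(11, 2), Mul(91, 11))), -1))) = Add(4942, Mul(-1, Pow(Add(-3343, Add(2028, 121, 1001)), -1))) = Add(4942, Mul(-1, Pow(Add(-3343, 3150), -1))) = Add(4942, Mul(-1, Pow(-193, -1))) = Add(4942, Mul(-1, Rational(-1, 193))) = Add(4942, Rational(1, 193)) = Rational(953807, 193)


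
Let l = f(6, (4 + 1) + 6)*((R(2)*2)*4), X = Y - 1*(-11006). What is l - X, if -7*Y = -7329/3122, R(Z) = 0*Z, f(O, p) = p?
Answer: -34361779/3122 ≈ -11006.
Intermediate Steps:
R(Z) = 0
Y = 1047/3122 (Y = -(-1047)/3122 = -⅐*(-1047/446) = 1047/3122 ≈ 0.33536)
X = 34361779/3122 (X = 1047/3122 - 1*(-11006) = 1047/3122 + 11006 = 34361779/3122 ≈ 11006.)
l = 0 (l = ((4 + 1) + 6)*((0*2)*4) = (5 + 6)*(0*4) = 11*0 = 0)
l - X = 0 - 1*34361779/3122 = 0 - 34361779/3122 = -34361779/3122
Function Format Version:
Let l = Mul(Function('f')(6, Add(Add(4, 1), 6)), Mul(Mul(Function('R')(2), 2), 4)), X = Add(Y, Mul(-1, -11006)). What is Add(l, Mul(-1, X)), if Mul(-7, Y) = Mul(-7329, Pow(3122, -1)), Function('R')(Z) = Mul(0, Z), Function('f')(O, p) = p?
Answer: Rational(-34361779, 3122) ≈ -11006.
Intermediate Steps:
Function('R')(Z) = 0
Y = Rational(1047, 3122) (Y = Mul(Rational(-1, 7), Mul(-7329, Pow(3122, -1))) = Mul(Rational(-1, 7), Mul(-7329, Rational(1, 3122))) = Mul(Rational(-1, 7), Rational(-1047, 446)) = Rational(1047, 3122) ≈ 0.33536)
X = Rational(34361779, 3122) (X = Add(Rational(1047, 3122), Mul(-1, -11006)) = Add(Rational(1047, 3122), 11006) = Rational(34361779, 3122) ≈ 11006.)
l = 0 (l = Mul(Add(Add(4, 1), 6), Mul(Mul(0, 2), 4)) = Mul(Add(5, 6), Mul(0, 4)) = Mul(11, 0) = 0)
Add(l, Mul(-1, X)) = Add(0, Mul(-1, Rational(34361779, 3122))) = Add(0, Rational(-34361779, 3122)) = Rational(-34361779, 3122)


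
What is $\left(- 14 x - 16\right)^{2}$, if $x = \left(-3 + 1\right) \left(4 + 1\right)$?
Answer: $15376$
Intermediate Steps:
$x = -10$ ($x = \left(-2\right) 5 = -10$)
$\left(- 14 x - 16\right)^{2} = \left(\left(-14\right) \left(-10\right) - 16\right)^{2} = \left(140 - 16\right)^{2} = 124^{2} = 15376$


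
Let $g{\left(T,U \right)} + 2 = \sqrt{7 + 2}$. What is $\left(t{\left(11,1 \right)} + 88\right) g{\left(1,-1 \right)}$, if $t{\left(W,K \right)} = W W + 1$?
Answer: $210$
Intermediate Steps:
$t{\left(W,K \right)} = 1 + W^{2}$ ($t{\left(W,K \right)} = W^{2} + 1 = 1 + W^{2}$)
$g{\left(T,U \right)} = 1$ ($g{\left(T,U \right)} = -2 + \sqrt{7 + 2} = -2 + \sqrt{9} = -2 + 3 = 1$)
$\left(t{\left(11,1 \right)} + 88\right) g{\left(1,-1 \right)} = \left(\left(1 + 11^{2}\right) + 88\right) 1 = \left(\left(1 + 121\right) + 88\right) 1 = \left(122 + 88\right) 1 = 210 \cdot 1 = 210$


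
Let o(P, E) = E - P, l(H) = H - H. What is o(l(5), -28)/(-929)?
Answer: 28/929 ≈ 0.030140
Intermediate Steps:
l(H) = 0
o(l(5), -28)/(-929) = (-28 - 1*0)/(-929) = (-28 + 0)*(-1/929) = -28*(-1/929) = 28/929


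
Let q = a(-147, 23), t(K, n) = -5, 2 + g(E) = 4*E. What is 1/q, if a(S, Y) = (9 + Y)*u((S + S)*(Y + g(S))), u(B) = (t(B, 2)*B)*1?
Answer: -1/26671680 ≈ -3.7493e-8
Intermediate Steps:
g(E) = -2 + 4*E
u(B) = -5*B (u(B) = -5*B*1 = -5*B)
a(S, Y) = -10*S*(9 + Y)*(-2 + Y + 4*S) (a(S, Y) = (9 + Y)*(-5*(S + S)*(Y + (-2 + 4*S))) = (9 + Y)*(-5*2*S*(-2 + Y + 4*S)) = (9 + Y)*(-10*S*(-2 + Y + 4*S)) = -10*S*(9 + Y)*(-2 + Y + 4*S))
q = -26671680 (q = -10*(-147)*(9 + 23)*(-2 + 23 + 4*(-147)) = -10*(-147)*32*(-2 + 23 - 588) = -10*(-147)*32*(-567) = -26671680)
1/q = 1/(-26671680) = -1/26671680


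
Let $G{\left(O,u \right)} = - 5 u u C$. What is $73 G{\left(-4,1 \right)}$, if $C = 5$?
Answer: $-1825$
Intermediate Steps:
$G{\left(O,u \right)} = - 25 u^{2}$ ($G{\left(O,u \right)} = - 5 u u 5 = - 5 u^{2} \cdot 5 = - 25 u^{2}$)
$73 G{\left(-4,1 \right)} = 73 \left(- 25 \cdot 1^{2}\right) = 73 \left(\left(-25\right) 1\right) = 73 \left(-25\right) = -1825$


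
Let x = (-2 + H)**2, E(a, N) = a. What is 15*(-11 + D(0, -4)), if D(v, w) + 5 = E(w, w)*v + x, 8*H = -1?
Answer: -11025/64 ≈ -172.27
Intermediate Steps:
H = -1/8 (H = (1/8)*(-1) = -1/8 ≈ -0.12500)
x = 289/64 (x = (-2 - 1/8)**2 = (-17/8)**2 = 289/64 ≈ 4.5156)
D(v, w) = -31/64 + v*w (D(v, w) = -5 + (w*v + 289/64) = -5 + (v*w + 289/64) = -5 + (289/64 + v*w) = -31/64 + v*w)
15*(-11 + D(0, -4)) = 15*(-11 + (-31/64 + 0*(-4))) = 15*(-11 + (-31/64 + 0)) = 15*(-11 - 31/64) = 15*(-735/64) = -11025/64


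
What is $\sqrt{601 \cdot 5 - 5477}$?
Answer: $2 i \sqrt{618} \approx 49.719 i$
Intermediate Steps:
$\sqrt{601 \cdot 5 - 5477} = \sqrt{3005 - 5477} = \sqrt{-2472} = 2 i \sqrt{618}$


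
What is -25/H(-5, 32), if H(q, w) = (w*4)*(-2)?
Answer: 25/256 ≈ 0.097656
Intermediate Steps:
H(q, w) = -8*w (H(q, w) = (4*w)*(-2) = -8*w)
-25/H(-5, 32) = -25/((-8*32)) = -25/(-256) = -25*(-1/256) = 25/256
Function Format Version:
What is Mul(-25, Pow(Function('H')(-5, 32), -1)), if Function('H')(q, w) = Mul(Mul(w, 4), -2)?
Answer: Rational(25, 256) ≈ 0.097656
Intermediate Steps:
Function('H')(q, w) = Mul(-8, w) (Function('H')(q, w) = Mul(Mul(4, w), -2) = Mul(-8, w))
Mul(-25, Pow(Function('H')(-5, 32), -1)) = Mul(-25, Pow(Mul(-8, 32), -1)) = Mul(-25, Pow(-256, -1)) = Mul(-25, Rational(-1, 256)) = Rational(25, 256)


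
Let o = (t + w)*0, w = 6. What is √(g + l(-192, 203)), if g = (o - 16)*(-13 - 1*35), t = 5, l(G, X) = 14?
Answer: √782 ≈ 27.964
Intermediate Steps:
o = 0 (o = (5 + 6)*0 = 11*0 = 0)
g = 768 (g = (0 - 16)*(-13 - 1*35) = -16*(-13 - 35) = -16*(-48) = 768)
√(g + l(-192, 203)) = √(768 + 14) = √782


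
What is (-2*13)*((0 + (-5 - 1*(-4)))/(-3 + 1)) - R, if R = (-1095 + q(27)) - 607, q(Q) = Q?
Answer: 1662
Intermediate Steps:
R = -1675 (R = (-1095 + 27) - 607 = -1068 - 607 = -1675)
(-2*13)*((0 + (-5 - 1*(-4)))/(-3 + 1)) - R = (-2*13)*((0 + (-5 - 1*(-4)))/(-3 + 1)) - 1*(-1675) = -26*(0 + (-5 + 4))/(-2) + 1675 = -26*(0 - 1)*(-1)/2 + 1675 = -(-26)*(-1)/2 + 1675 = -26*1/2 + 1675 = -13 + 1675 = 1662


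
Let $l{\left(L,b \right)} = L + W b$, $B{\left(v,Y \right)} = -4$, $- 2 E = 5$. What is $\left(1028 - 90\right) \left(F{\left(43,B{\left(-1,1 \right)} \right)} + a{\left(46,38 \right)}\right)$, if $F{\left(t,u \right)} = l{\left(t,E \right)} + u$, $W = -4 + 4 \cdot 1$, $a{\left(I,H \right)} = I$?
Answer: $79730$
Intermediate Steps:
$E = - \frac{5}{2}$ ($E = \left(- \frac{1}{2}\right) 5 = - \frac{5}{2} \approx -2.5$)
$W = 0$ ($W = -4 + 4 = 0$)
$l{\left(L,b \right)} = L$ ($l{\left(L,b \right)} = L + 0 b = L + 0 = L$)
$F{\left(t,u \right)} = t + u$
$\left(1028 - 90\right) \left(F{\left(43,B{\left(-1,1 \right)} \right)} + a{\left(46,38 \right)}\right) = \left(1028 - 90\right) \left(\left(43 - 4\right) + 46\right) = 938 \left(39 + 46\right) = 938 \cdot 85 = 79730$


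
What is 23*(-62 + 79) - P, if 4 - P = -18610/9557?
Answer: 3679949/9557 ≈ 385.05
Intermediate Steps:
P = 56838/9557 (P = 4 - (-18610)/9557 = 4 - 1*(-18610/9557) = 4 + 18610/9557 = 56838/9557 ≈ 5.9473)
23*(-62 + 79) - P = 23*(-62 + 79) - 1*56838/9557 = 23*17 - 56838/9557 = 391 - 56838/9557 = 3679949/9557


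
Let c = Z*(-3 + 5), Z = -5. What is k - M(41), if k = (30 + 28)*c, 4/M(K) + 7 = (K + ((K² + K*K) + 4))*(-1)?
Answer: -990058/1707 ≈ -580.00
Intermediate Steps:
c = -10 (c = -5*(-3 + 5) = -5*2 = -10)
M(K) = 4/(-11 - K - 2*K²) (M(K) = 4/(-7 + (K + ((K² + K*K) + 4))*(-1)) = 4/(-7 + (K + ((K² + K²) + 4))*(-1)) = 4/(-7 + (K + (2*K² + 4))*(-1)) = 4/(-7 + (K + (4 + 2*K²))*(-1)) = 4/(-7 + (4 + K + 2*K²)*(-1)) = 4/(-7 + (-4 - K - 2*K²)) = 4/(-11 - K - 2*K²))
k = -580 (k = (30 + 28)*(-10) = 58*(-10) = -580)
k - M(41) = -580 - (-4)/(11 + 41 + 2*41²) = -580 - (-4)/(11 + 41 + 2*1681) = -580 - (-4)/(11 + 41 + 3362) = -580 - (-4)/3414 = -580 - 1*(-2/1707) = -580 + 2/1707 = -990058/1707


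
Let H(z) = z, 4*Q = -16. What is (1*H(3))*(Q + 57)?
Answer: 159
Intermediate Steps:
Q = -4 (Q = (¼)*(-16) = -4)
(1*H(3))*(Q + 57) = (1*3)*(-4 + 57) = 3*53 = 159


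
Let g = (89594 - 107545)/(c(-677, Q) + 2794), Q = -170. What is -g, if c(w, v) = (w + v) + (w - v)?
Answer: 17951/1440 ≈ 12.466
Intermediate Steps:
c(w, v) = 2*w (c(w, v) = (v + w) + (w - v) = 2*w)
g = -17951/1440 (g = (89594 - 107545)/(2*(-677) + 2794) = -17951/(-1354 + 2794) = -17951/1440 ≈ -12.466)
-g = -1*(-17951/1440) = 17951/1440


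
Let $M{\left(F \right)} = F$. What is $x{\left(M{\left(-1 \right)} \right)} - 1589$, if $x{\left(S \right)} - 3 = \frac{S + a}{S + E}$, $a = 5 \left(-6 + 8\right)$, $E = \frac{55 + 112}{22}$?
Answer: $- \frac{229772}{145} \approx -1584.6$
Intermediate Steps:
$E = \frac{167}{22}$ ($E = 167 \cdot \frac{1}{22} = \frac{167}{22} \approx 7.5909$)
$a = 10$ ($a = 5 \cdot 2 = 10$)
$x{\left(S \right)} = 3 + \frac{10 + S}{\frac{167}{22} + S}$ ($x{\left(S \right)} = 3 + \frac{S + 10}{S + \frac{167}{22}} = 3 + \frac{10 + S}{\frac{167}{22} + S}$)
$x{\left(M{\left(-1 \right)} \right)} - 1589 = \frac{721 + 88 \left(-1\right)}{167 + 22 \left(-1\right)} - 1589 = \frac{721 - 88}{167 - 22} - 1589 = \frac{1}{145} \cdot 633 - 1589 = \frac{633}{145} - 1589 = - \frac{229772}{145}$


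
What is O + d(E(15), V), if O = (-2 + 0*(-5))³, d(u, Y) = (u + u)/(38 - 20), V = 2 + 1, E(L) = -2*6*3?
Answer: -12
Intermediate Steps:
E(L) = -36 (E(L) = -12*3 = -36)
V = 3
d(u, Y) = u/9 (d(u, Y) = (2*u)/18 = (2*u)*(1/18) = u/9)
O = -8 (O = (-2 + 0)³ = (-2)³ = -8)
O + d(E(15), V) = -8 + (⅑)*(-36) = -8 - 4 = -12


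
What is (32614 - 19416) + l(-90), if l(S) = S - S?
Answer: 13198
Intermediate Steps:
l(S) = 0
(32614 - 19416) + l(-90) = (32614 - 19416) + 0 = 13198 + 0 = 13198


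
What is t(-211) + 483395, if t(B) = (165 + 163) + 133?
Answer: 483856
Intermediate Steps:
t(B) = 461 (t(B) = 328 + 133 = 461)
t(-211) + 483395 = 461 + 483395 = 483856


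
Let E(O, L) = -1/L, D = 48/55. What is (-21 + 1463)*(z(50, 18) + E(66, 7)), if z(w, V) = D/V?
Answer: -22454/165 ≈ -136.08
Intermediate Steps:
D = 48/55 (D = 48*(1/55) = 48/55 ≈ 0.87273)
z(w, V) = 48/(55*V)
(-21 + 1463)*(z(50, 18) + E(66, 7)) = (-21 + 1463)*((48/55)/18 - 1/7) = 1442*((48/55)*(1/18) - 1*⅐) = 1442*(8/165 - ⅐) = 1442*(-109/1155) = -22454/165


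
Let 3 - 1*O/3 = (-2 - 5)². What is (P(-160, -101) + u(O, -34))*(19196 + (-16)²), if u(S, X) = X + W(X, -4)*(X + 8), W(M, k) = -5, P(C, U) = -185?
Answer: -1731228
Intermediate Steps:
O = -138 (O = 9 - 3*(-2 - 5)² = 9 - 3*(-7)² = 9 - 3*49 = 9 - 147 = -138)
u(S, X) = -40 - 4*X (u(S, X) = X - 5*(X + 8) = X - 5*(8 + X) = X + (-40 - 5*X) = -40 - 4*X)
(P(-160, -101) + u(O, -34))*(19196 + (-16)²) = (-185 + (-40 - 4*(-34)))*(19196 + (-16)²) = (-185 + (-40 + 136))*(19196 + 256) = (-185 + 96)*19452 = -89*19452 = -1731228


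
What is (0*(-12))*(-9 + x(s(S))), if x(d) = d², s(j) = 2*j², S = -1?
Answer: 0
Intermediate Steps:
(0*(-12))*(-9 + x(s(S))) = (0*(-12))*(-9 + (2*(-1)²)²) = 0*(-9 + (2*1)²) = 0*(-9 + 2²) = 0*(-9 + 4) = 0*(-5) = 0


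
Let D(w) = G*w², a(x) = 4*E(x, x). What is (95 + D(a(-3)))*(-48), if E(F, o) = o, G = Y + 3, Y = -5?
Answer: 9264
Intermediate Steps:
G = -2 (G = -5 + 3 = -2)
a(x) = 4*x
D(w) = -2*w²
(95 + D(a(-3)))*(-48) = (95 - 2*(4*(-3))²)*(-48) = (95 - 2*(-12)²)*(-48) = (95 - 2*144)*(-48) = (95 - 288)*(-48) = -193*(-48) = 9264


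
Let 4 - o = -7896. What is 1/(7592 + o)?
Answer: 1/15492 ≈ 6.4550e-5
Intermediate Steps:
o = 7900 (o = 4 - 1*(-7896) = 4 + 7896 = 7900)
1/(7592 + o) = 1/(7592 + 7900) = 1/15492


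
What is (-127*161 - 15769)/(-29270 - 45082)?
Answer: 1509/3098 ≈ 0.48709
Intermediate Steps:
(-127*161 - 15769)/(-29270 - 45082) = (-20447 - 15769)/(-74352) = -36216*(-1/74352) = 1509/3098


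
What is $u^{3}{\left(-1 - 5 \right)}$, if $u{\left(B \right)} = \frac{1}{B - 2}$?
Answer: $- \frac{1}{512} \approx -0.0019531$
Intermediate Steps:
$u{\left(B \right)} = \frac{1}{-2 + B}$
$u^{3}{\left(-1 - 5 \right)} = \left(\frac{1}{-2 - 6}\right)^{3} = \left(\frac{1}{-8}\right)^{3} = \left(- \frac{1}{8}\right)^{3} = - \frac{1}{512}$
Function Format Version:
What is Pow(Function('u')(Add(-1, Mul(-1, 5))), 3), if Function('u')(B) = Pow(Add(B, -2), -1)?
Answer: Rational(-1, 512) ≈ -0.0019531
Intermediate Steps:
Function('u')(B) = Pow(Add(-2, B), -1)
Pow(Function('u')(Add(-1, Mul(-1, 5))), 3) = Pow(Pow(Add(-2, Add(-1, Mul(-1, 5))), -1), 3) = Pow(Pow(Add(-2, Add(-1, -5)), -1), 3) = Pow(Pow(Add(-2, -6), -1), 3) = Pow(Pow(-8, -1), 3) = Pow(Rational(-1, 8), 3) = Rational(-1, 512)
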